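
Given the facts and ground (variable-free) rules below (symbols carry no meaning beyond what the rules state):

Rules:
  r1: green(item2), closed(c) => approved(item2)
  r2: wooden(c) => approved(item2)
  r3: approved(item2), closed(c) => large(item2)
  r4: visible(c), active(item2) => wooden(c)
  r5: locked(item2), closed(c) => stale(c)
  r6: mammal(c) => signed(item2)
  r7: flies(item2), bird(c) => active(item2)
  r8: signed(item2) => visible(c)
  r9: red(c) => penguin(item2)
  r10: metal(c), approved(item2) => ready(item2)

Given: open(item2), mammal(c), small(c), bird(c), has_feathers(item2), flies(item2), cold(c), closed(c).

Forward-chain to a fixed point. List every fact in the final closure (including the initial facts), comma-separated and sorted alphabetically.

[1] r6 [mammal(c) => signed(item2)]; r7 [flies(item2), bird(c) => active(item2)]. ⇒ new: signed(item2), active(item2).
[2] r8 [signed(item2) => visible(c)]. ⇒ new: visible(c).
[3] r4 [visible(c), active(item2) => wooden(c)]. ⇒ new: wooden(c).
[4] r2 [wooden(c) => approved(item2)]. ⇒ new: approved(item2).
[5] r3 [approved(item2), closed(c) => large(item2)]. ⇒ new: large(item2).

active(item2), approved(item2), bird(c), closed(c), cold(c), flies(item2), has_feathers(item2), large(item2), mammal(c), open(item2), signed(item2), small(c), visible(c), wooden(c)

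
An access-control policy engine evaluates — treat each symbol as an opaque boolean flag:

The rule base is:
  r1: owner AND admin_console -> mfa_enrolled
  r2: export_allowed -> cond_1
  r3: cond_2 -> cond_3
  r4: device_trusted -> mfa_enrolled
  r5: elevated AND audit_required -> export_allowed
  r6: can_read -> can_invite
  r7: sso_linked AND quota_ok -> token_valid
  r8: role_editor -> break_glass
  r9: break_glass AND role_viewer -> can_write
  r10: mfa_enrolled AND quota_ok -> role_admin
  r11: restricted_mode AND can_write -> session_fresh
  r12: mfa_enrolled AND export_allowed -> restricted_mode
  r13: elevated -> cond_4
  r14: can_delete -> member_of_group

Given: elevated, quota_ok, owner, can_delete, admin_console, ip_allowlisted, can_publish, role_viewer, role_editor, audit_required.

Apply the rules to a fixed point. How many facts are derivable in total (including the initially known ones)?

Round 1: r1 [owner AND admin_console -> mfa_enrolled]; r5 [elevated AND audit_required -> export_allowed]; r8 [role_editor -> break_glass]; r13 [elevated -> cond_4]; r14 [can_delete -> member_of_group]. New: mfa_enrolled, export_allowed, break_glass, cond_4, member_of_group.
Round 2: r2 [export_allowed -> cond_1]; r9 [break_glass AND role_viewer -> can_write]; r10 [mfa_enrolled AND quota_ok -> role_admin]; r12 [mfa_enrolled AND export_allowed -> restricted_mode]. New: cond_1, can_write, role_admin, restricted_mode.
Round 3: r11 [restricted_mode AND can_write -> session_fresh]. New: session_fresh.
Closure: {admin_console, audit_required, break_glass, can_delete, can_publish, can_write, cond_1, cond_4, elevated, export_allowed, ip_allowlisted, member_of_group, mfa_enrolled, owner, quota_ok, restricted_mode, role_admin, role_editor, role_viewer, session_fresh} — 20 facts.

20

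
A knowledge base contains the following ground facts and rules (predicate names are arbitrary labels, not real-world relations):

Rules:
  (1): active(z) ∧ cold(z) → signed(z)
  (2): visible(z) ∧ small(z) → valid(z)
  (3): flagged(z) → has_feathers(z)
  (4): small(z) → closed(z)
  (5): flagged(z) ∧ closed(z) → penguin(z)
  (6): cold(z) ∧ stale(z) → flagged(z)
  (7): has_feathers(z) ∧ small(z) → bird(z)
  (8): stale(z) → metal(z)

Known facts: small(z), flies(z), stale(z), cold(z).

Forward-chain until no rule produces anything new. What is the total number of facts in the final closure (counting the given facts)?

Round 1 fires (4), (6), (8), giving closed(z), flagged(z), metal(z).
Round 2 fires (3), (5), giving has_feathers(z), penguin(z).
Round 3 fires (7), giving bird(z).
Closure: {bird(z), closed(z), cold(z), flagged(z), flies(z), has_feathers(z), metal(z), penguin(z), small(z), stale(z)} — 10 facts.

10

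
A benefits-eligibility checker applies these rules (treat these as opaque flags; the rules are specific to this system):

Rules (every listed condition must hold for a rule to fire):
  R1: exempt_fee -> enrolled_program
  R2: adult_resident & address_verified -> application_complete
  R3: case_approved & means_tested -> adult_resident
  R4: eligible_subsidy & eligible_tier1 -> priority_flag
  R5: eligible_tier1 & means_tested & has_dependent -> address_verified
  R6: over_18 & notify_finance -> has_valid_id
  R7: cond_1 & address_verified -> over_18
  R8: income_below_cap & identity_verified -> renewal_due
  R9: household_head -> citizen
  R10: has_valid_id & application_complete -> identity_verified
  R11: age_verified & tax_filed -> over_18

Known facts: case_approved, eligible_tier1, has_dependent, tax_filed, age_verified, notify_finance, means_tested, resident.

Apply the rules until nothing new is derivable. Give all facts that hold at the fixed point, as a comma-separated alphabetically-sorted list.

Round 1 — R3, R5, R11, derive adult_resident, address_verified, over_18.
Round 2 — R2, R6, derive application_complete, has_valid_id.
Round 3 — R10, derive identity_verified.

address_verified, adult_resident, age_verified, application_complete, case_approved, eligible_tier1, has_dependent, has_valid_id, identity_verified, means_tested, notify_finance, over_18, resident, tax_filed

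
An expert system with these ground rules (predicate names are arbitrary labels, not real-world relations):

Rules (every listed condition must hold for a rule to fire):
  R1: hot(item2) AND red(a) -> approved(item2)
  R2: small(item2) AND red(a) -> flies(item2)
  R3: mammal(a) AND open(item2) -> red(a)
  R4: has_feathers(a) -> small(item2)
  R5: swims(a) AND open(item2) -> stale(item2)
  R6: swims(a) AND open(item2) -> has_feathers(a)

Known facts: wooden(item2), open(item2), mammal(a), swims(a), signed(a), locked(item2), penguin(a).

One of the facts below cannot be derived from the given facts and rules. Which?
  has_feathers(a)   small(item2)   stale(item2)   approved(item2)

approved(item2)

Round 1: R3 [mammal(a) AND open(item2) -> red(a)]; R5 [swims(a) AND open(item2) -> stale(item2)]; R6 [swims(a) AND open(item2) -> has_feathers(a)]. Adds red(a), stale(item2), has_feathers(a).
Round 2: R4 [has_feathers(a) -> small(item2)]. Adds small(item2).
Round 3: R2 [small(item2) AND red(a) -> flies(item2)]. Adds flies(item2).
Derived: small(item2) (round 2), stale(item2) (round 1), has_feathers(a) (round 1). approved(item2) never appears in any round.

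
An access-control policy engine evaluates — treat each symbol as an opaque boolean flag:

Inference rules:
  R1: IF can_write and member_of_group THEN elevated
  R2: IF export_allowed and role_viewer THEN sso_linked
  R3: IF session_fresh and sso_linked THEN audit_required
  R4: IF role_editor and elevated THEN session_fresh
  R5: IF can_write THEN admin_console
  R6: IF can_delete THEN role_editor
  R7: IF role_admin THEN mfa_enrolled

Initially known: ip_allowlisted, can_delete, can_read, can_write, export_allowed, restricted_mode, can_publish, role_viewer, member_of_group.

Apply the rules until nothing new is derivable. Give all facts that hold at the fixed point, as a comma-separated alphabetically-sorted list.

Round 1: R1 [IF can_write and member_of_group THEN elevated]; R2 [IF export_allowed and role_viewer THEN sso_linked]; R5 [IF can_write THEN admin_console]; R6 [IF can_delete THEN role_editor]. New: elevated, sso_linked, admin_console, role_editor.
Round 2: R4 [IF role_editor and elevated THEN session_fresh]. New: session_fresh.
Round 3: R3 [IF session_fresh and sso_linked THEN audit_required]. New: audit_required.

admin_console, audit_required, can_delete, can_publish, can_read, can_write, elevated, export_allowed, ip_allowlisted, member_of_group, restricted_mode, role_editor, role_viewer, session_fresh, sso_linked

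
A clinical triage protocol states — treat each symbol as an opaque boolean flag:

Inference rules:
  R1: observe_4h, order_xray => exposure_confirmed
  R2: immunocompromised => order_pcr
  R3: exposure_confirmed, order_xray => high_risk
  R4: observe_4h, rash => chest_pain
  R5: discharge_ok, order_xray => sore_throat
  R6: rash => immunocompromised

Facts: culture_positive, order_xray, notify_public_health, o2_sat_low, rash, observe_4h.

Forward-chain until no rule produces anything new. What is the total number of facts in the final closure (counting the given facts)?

Round 1 fires R1, R4, R6, giving exposure_confirmed, chest_pain, immunocompromised.
Round 2 fires R2, R3, giving order_pcr, high_risk.
Closure: {chest_pain, culture_positive, exposure_confirmed, high_risk, immunocompromised, notify_public_health, o2_sat_low, observe_4h, order_pcr, order_xray, rash} — 11 facts.

11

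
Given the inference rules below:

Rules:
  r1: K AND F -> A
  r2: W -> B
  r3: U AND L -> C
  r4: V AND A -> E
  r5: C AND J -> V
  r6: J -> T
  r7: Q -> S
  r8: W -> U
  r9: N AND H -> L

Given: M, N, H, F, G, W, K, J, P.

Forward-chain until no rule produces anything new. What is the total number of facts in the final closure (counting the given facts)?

17

Round 1 fires r1, r2, r6, r8, r9, giving A, B, T, U, L.
Round 2 fires r3, giving C.
Round 3 fires r5, giving V.
Round 4 fires r4, giving E.
Closure: {A, B, C, E, F, G, H, J, K, L, M, N, P, T, U, V, W} — 17 facts.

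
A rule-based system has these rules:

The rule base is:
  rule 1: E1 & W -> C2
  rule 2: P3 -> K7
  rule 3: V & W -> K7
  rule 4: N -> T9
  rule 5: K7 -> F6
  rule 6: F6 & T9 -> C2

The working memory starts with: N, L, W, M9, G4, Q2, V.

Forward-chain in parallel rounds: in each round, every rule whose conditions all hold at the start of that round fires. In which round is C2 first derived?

3

Round 1: rule 3 [V & W -> K7]; rule 4 [N -> T9]. New: K7, T9.
Round 2: rule 5 [K7 -> F6]. New: F6.
Round 3: rule 6 [F6 & T9 -> C2]. New: C2.
C2 first appears in round 3.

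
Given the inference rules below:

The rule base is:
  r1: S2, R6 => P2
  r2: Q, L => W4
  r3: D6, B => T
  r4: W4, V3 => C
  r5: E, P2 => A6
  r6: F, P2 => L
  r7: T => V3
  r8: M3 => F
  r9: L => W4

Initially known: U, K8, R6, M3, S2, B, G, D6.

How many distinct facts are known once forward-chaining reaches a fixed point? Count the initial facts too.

Round 1: r1 [S2, R6 => P2]; r3 [D6, B => T]; r8 [M3 => F]. New: P2, T, F.
Round 2: r6 [F, P2 => L]; r7 [T => V3]. New: L, V3.
Round 3: r9 [L => W4]. New: W4.
Round 4: r4 [W4, V3 => C]. New: C.
Closure: {B, C, D6, F, G, K8, L, M3, P2, R6, S2, T, U, V3, W4} — 15 facts.

15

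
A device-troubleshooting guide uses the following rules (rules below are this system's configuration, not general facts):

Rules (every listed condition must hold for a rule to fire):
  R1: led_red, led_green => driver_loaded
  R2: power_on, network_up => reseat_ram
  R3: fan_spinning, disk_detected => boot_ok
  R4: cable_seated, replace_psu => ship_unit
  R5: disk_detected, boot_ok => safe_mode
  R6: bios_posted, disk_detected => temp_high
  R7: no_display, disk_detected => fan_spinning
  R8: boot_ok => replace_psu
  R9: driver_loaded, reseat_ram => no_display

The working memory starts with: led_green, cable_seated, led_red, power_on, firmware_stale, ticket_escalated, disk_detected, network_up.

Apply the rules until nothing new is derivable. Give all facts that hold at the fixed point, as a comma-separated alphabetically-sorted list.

boot_ok, cable_seated, disk_detected, driver_loaded, fan_spinning, firmware_stale, led_green, led_red, network_up, no_display, power_on, replace_psu, reseat_ram, safe_mode, ship_unit, ticket_escalated

Round 1 fires R1, R2, giving driver_loaded, reseat_ram.
Round 2 fires R9, giving no_display.
Round 3 fires R7, giving fan_spinning.
Round 4 fires R3, giving boot_ok.
Round 5 fires R5, R8, giving safe_mode, replace_psu.
Round 6 fires R4, giving ship_unit.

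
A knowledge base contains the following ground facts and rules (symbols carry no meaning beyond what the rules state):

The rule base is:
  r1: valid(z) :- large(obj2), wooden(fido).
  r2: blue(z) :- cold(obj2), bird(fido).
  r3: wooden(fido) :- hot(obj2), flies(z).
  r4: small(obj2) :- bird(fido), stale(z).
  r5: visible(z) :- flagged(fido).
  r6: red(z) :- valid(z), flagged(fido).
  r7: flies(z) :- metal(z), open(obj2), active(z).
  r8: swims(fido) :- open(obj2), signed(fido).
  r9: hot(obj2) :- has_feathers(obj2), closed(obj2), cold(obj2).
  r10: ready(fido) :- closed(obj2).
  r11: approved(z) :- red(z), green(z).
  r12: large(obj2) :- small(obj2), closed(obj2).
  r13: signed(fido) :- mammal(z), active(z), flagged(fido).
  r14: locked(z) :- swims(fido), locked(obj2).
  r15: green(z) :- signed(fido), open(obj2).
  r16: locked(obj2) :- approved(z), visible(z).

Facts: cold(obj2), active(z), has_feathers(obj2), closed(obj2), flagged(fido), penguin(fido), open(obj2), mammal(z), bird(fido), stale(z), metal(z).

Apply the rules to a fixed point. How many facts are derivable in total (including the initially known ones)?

Round 1: r2 [blue(z) :- cold(obj2), bird(fido).]; r4 [small(obj2) :- bird(fido), stale(z).]; r5 [visible(z) :- flagged(fido).]; r7 [flies(z) :- metal(z), open(obj2), active(z).]; r9 [hot(obj2) :- has_feathers(obj2), closed(obj2), cold(obj2).]; r10 [ready(fido) :- closed(obj2).]; r13 [signed(fido) :- mammal(z), active(z), flagged(fido).]. Adds blue(z), small(obj2), visible(z), flies(z), hot(obj2), ready(fido), signed(fido).
Round 2: r3 [wooden(fido) :- hot(obj2), flies(z).]; r8 [swims(fido) :- open(obj2), signed(fido).]; r12 [large(obj2) :- small(obj2), closed(obj2).]; r15 [green(z) :- signed(fido), open(obj2).]. Adds wooden(fido), swims(fido), large(obj2), green(z).
Round 3: r1 [valid(z) :- large(obj2), wooden(fido).]. Adds valid(z).
Round 4: r6 [red(z) :- valid(z), flagged(fido).]. Adds red(z).
Round 5: r11 [approved(z) :- red(z), green(z).]. Adds approved(z).
Round 6: r16 [locked(obj2) :- approved(z), visible(z).]. Adds locked(obj2).
Round 7: r14 [locked(z) :- swims(fido), locked(obj2).]. Adds locked(z).
Closure: {active(z), approved(z), bird(fido), blue(z), closed(obj2), cold(obj2), flagged(fido), flies(z), green(z), has_feathers(obj2), hot(obj2), large(obj2), locked(obj2), locked(z), mammal(z), metal(z), open(obj2), penguin(fido), ready(fido), red(z), signed(fido), small(obj2), stale(z), swims(fido), valid(z), visible(z), wooden(fido)} — 27 facts.

27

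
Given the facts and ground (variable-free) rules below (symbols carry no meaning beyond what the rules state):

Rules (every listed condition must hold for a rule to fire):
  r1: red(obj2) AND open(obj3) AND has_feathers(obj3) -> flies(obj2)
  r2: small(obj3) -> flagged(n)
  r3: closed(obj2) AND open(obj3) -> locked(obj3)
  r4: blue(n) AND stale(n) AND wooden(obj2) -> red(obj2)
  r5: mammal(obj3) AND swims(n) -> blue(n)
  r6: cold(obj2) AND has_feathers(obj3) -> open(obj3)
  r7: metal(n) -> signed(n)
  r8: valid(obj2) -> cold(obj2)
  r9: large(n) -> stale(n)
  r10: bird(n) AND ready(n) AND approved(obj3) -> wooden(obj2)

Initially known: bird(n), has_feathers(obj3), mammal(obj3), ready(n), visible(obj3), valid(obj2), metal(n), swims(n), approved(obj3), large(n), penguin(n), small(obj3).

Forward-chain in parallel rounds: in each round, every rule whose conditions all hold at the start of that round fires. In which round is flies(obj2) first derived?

Round 1 — r2, r5, r7, r8, r9, r10, derive flagged(n), blue(n), signed(n), cold(obj2), stale(n), wooden(obj2).
Round 2 — r4, r6, derive red(obj2), open(obj3).
Round 3 — r1, derive flies(obj2).
flies(obj2) first appears in round 3.

3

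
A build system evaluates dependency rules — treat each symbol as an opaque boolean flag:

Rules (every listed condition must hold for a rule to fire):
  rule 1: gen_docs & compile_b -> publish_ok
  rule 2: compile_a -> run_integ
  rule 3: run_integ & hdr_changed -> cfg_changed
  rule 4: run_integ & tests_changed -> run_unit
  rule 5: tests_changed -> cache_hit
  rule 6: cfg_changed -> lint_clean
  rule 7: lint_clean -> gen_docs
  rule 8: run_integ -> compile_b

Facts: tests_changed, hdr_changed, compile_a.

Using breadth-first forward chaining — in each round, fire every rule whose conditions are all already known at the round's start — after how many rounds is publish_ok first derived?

5

Round 1 — rule 2, rule 5, derive run_integ, cache_hit.
Round 2 — rule 3, rule 4, rule 8, derive cfg_changed, run_unit, compile_b.
Round 3 — rule 6, derive lint_clean.
Round 4 — rule 7, derive gen_docs.
Round 5 — rule 1, derive publish_ok.
publish_ok first appears in round 5.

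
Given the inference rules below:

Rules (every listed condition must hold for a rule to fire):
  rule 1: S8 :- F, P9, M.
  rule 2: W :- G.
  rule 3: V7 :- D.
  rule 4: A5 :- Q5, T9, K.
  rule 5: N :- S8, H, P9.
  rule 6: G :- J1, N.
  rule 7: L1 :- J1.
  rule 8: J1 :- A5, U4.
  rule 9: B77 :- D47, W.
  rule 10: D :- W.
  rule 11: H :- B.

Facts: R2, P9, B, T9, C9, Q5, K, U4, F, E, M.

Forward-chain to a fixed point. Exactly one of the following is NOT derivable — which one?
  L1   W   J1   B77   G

B77

Round 1 fires rule 1, rule 4, rule 11, giving S8, A5, H.
Round 2 fires rule 5, rule 8, giving N, J1.
Round 3 fires rule 6, rule 7, giving G, L1.
Round 4 fires rule 2, giving W.
Round 5 fires rule 10, giving D.
Round 6 fires rule 3, giving V7.
Derived: W (round 4), J1 (round 2), L1 (round 3), G (round 3). B77 never appears in any round.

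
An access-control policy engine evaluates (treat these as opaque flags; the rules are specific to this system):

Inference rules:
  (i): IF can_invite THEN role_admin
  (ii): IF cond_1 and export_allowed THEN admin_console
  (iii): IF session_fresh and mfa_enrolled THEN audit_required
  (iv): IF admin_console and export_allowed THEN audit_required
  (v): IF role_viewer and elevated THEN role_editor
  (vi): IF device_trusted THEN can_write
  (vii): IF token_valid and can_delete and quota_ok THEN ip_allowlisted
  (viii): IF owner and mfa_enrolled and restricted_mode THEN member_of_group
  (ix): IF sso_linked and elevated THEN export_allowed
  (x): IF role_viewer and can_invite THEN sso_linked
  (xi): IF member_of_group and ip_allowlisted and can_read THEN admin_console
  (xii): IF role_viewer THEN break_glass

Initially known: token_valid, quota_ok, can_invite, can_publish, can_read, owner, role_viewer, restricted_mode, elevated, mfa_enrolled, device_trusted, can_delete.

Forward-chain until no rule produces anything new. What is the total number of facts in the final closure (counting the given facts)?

22

Round 1: (i) [IF can_invite THEN role_admin]; (v) [IF role_viewer and elevated THEN role_editor]; (vi) [IF device_trusted THEN can_write]; (vii) [IF token_valid and can_delete and quota_ok THEN ip_allowlisted]; (viii) [IF owner and mfa_enrolled and restricted_mode THEN member_of_group]; (x) [IF role_viewer and can_invite THEN sso_linked]; (xii) [IF role_viewer THEN break_glass]. Adds role_admin, role_editor, can_write, ip_allowlisted, member_of_group, sso_linked, break_glass.
Round 2: (ix) [IF sso_linked and elevated THEN export_allowed]; (xi) [IF member_of_group and ip_allowlisted and can_read THEN admin_console]. Adds export_allowed, admin_console.
Round 3: (iv) [IF admin_console and export_allowed THEN audit_required]. Adds audit_required.
Closure: {admin_console, audit_required, break_glass, can_delete, can_invite, can_publish, can_read, can_write, device_trusted, elevated, export_allowed, ip_allowlisted, member_of_group, mfa_enrolled, owner, quota_ok, restricted_mode, role_admin, role_editor, role_viewer, sso_linked, token_valid} — 22 facts.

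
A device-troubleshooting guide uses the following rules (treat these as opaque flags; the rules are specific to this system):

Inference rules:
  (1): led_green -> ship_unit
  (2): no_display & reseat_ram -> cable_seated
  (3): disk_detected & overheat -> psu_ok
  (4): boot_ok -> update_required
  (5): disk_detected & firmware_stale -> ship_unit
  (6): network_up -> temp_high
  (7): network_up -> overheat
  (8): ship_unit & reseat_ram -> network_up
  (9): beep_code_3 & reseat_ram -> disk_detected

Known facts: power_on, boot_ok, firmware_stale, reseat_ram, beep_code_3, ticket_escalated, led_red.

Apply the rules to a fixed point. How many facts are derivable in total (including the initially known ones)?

[1] (4) [boot_ok -> update_required]; (9) [beep_code_3 & reseat_ram -> disk_detected]. ⇒ new: update_required, disk_detected.
[2] (5) [disk_detected & firmware_stale -> ship_unit]. ⇒ new: ship_unit.
[3] (8) [ship_unit & reseat_ram -> network_up]. ⇒ new: network_up.
[4] (6) [network_up -> temp_high]; (7) [network_up -> overheat]. ⇒ new: temp_high, overheat.
[5] (3) [disk_detected & overheat -> psu_ok]. ⇒ new: psu_ok.
Closure: {beep_code_3, boot_ok, disk_detected, firmware_stale, led_red, network_up, overheat, power_on, psu_ok, reseat_ram, ship_unit, temp_high, ticket_escalated, update_required} — 14 facts.

14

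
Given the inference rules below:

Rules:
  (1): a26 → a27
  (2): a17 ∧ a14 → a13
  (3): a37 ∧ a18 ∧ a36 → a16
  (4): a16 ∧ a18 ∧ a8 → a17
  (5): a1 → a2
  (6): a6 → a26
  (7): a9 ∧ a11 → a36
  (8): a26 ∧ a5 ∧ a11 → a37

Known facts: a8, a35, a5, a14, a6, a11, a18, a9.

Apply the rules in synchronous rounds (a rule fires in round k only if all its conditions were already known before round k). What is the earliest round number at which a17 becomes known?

Round 1: (6) [a6 → a26]; (7) [a9 ∧ a11 → a36]. Adds a26, a36.
Round 2: (1) [a26 → a27]; (8) [a26 ∧ a5 ∧ a11 → a37]. Adds a27, a37.
Round 3: (3) [a37 ∧ a18 ∧ a36 → a16]. Adds a16.
Round 4: (4) [a16 ∧ a18 ∧ a8 → a17]. Adds a17.
a17 first appears in round 4.

4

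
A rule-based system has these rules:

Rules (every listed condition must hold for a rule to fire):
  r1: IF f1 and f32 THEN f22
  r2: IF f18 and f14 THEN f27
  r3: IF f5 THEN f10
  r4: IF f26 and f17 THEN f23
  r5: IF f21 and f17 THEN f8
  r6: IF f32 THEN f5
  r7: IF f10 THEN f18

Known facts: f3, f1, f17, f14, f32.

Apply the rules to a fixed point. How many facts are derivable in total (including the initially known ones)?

Round 1 fires r1, r6, giving f22, f5.
Round 2 fires r3, giving f10.
Round 3 fires r7, giving f18.
Round 4 fires r2, giving f27.
Closure: {f1, f10, f14, f17, f18, f22, f27, f3, f32, f5} — 10 facts.

10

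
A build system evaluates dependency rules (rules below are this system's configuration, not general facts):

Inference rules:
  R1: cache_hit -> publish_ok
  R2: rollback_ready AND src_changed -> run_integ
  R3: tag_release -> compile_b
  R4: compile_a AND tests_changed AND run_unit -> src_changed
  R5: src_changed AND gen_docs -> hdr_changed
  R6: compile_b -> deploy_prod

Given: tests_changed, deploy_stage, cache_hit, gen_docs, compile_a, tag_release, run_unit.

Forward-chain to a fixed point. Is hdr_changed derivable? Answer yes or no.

yes

Round 1: R1 [cache_hit -> publish_ok]; R3 [tag_release -> compile_b]; R4 [compile_a AND tests_changed AND run_unit -> src_changed]. New: publish_ok, compile_b, src_changed.
Round 2: R5 [src_changed AND gen_docs -> hdr_changed]; R6 [compile_b -> deploy_prod]. New: hdr_changed, deploy_prod.
hdr_changed appears in round 2, so it is derivable.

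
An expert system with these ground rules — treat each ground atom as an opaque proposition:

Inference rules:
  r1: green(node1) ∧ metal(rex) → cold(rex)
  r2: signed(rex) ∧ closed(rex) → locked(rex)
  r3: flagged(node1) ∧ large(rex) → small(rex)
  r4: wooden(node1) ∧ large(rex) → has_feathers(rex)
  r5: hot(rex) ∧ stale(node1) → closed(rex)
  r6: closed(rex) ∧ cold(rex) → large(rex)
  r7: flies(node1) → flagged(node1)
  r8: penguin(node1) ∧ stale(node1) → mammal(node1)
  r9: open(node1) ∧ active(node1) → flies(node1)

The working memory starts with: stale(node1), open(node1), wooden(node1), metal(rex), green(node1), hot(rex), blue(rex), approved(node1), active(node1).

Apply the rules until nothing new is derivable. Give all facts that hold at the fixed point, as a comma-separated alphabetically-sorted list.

Round 1 — r1, r5, r9, derive cold(rex), closed(rex), flies(node1).
Round 2 — r6, r7, derive large(rex), flagged(node1).
Round 3 — r3, r4, derive small(rex), has_feathers(rex).

active(node1), approved(node1), blue(rex), closed(rex), cold(rex), flagged(node1), flies(node1), green(node1), has_feathers(rex), hot(rex), large(rex), metal(rex), open(node1), small(rex), stale(node1), wooden(node1)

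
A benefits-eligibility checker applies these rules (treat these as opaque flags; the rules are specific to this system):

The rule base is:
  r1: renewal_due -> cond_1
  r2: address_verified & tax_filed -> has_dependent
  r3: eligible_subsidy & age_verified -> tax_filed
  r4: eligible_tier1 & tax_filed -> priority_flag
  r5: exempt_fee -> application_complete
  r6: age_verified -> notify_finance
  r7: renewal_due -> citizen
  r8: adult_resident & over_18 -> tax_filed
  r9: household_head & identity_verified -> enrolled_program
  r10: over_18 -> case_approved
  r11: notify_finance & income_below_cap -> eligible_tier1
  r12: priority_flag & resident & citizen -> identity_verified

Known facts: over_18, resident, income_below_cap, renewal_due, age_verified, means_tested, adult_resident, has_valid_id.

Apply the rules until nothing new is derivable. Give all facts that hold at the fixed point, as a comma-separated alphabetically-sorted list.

adult_resident, age_verified, case_approved, citizen, cond_1, eligible_tier1, has_valid_id, identity_verified, income_below_cap, means_tested, notify_finance, over_18, priority_flag, renewal_due, resident, tax_filed

Round 1: r1 [renewal_due -> cond_1]; r6 [age_verified -> notify_finance]; r7 [renewal_due -> citizen]; r8 [adult_resident & over_18 -> tax_filed]; r10 [over_18 -> case_approved]. Adds cond_1, notify_finance, citizen, tax_filed, case_approved.
Round 2: r11 [notify_finance & income_below_cap -> eligible_tier1]. Adds eligible_tier1.
Round 3: r4 [eligible_tier1 & tax_filed -> priority_flag]. Adds priority_flag.
Round 4: r12 [priority_flag & resident & citizen -> identity_verified]. Adds identity_verified.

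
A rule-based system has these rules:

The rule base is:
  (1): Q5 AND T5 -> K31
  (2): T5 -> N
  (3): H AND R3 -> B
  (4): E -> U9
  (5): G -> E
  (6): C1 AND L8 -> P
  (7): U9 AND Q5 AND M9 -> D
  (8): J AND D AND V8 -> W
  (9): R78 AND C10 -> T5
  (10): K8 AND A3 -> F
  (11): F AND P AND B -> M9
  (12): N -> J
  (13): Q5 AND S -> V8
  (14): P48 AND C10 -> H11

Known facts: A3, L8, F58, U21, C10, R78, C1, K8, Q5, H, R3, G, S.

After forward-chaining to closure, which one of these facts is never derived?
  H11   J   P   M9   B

Round 1: (3) [H AND R3 -> B]; (5) [G -> E]; (6) [C1 AND L8 -> P]; (9) [R78 AND C10 -> T5]; (10) [K8 AND A3 -> F]; (13) [Q5 AND S -> V8]. New: B, E, P, T5, F, V8.
Round 2: (1) [Q5 AND T5 -> K31]; (2) [T5 -> N]; (4) [E -> U9]; (11) [F AND P AND B -> M9]. New: K31, N, U9, M9.
Round 3: (7) [U9 AND Q5 AND M9 -> D]; (12) [N -> J]. New: D, J.
Round 4: (8) [J AND D AND V8 -> W]. New: W.
Derived: B (round 1), J (round 3), P (round 1), M9 (round 2). H11 never appears in any round.

H11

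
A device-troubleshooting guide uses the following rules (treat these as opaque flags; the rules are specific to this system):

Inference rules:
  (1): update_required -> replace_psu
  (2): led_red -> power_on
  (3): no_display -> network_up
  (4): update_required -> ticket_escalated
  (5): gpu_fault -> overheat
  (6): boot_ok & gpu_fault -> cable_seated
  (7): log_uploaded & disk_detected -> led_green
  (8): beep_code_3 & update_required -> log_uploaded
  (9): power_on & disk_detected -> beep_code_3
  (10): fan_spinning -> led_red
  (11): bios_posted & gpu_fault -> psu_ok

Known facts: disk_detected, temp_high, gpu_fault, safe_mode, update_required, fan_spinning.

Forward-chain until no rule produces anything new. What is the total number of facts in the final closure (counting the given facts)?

14

Round 1: (1) [update_required -> replace_psu]; (4) [update_required -> ticket_escalated]; (5) [gpu_fault -> overheat]; (10) [fan_spinning -> led_red]. Adds replace_psu, ticket_escalated, overheat, led_red.
Round 2: (2) [led_red -> power_on]. Adds power_on.
Round 3: (9) [power_on & disk_detected -> beep_code_3]. Adds beep_code_3.
Round 4: (8) [beep_code_3 & update_required -> log_uploaded]. Adds log_uploaded.
Round 5: (7) [log_uploaded & disk_detected -> led_green]. Adds led_green.
Closure: {beep_code_3, disk_detected, fan_spinning, gpu_fault, led_green, led_red, log_uploaded, overheat, power_on, replace_psu, safe_mode, temp_high, ticket_escalated, update_required} — 14 facts.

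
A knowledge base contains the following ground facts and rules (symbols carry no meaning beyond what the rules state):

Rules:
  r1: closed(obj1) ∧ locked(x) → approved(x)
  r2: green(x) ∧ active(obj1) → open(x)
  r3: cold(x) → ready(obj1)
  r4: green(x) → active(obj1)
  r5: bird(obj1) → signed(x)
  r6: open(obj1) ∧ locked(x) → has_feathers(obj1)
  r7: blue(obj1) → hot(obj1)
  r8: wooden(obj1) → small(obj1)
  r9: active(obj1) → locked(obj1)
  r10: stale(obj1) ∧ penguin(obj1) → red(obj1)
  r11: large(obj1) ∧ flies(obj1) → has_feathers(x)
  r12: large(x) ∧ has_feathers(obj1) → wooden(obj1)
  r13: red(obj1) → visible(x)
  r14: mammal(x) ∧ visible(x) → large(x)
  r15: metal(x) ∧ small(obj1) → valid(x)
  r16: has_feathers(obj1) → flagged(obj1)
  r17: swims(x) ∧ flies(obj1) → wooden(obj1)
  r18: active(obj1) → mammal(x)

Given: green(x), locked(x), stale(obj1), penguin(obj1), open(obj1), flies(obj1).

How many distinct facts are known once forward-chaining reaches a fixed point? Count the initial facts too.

17

Round 1 — r4, r6, r10, derive active(obj1), has_feathers(obj1), red(obj1).
Round 2 — r2, r9, r13, r16, r18, derive open(x), locked(obj1), visible(x), flagged(obj1), mammal(x).
Round 3 — r14, derive large(x).
Round 4 — r12, derive wooden(obj1).
Round 5 — r8, derive small(obj1).
Closure: {active(obj1), flagged(obj1), flies(obj1), green(x), has_feathers(obj1), large(x), locked(obj1), locked(x), mammal(x), open(obj1), open(x), penguin(obj1), red(obj1), small(obj1), stale(obj1), visible(x), wooden(obj1)} — 17 facts.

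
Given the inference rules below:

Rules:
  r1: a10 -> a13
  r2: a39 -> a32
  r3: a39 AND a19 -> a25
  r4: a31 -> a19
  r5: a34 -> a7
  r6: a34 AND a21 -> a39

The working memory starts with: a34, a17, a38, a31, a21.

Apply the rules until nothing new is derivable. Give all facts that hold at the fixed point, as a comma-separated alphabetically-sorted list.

Round 1 fires r4, r5, r6, giving a19, a7, a39.
Round 2 fires r2, r3, giving a32, a25.

a17, a19, a21, a25, a31, a32, a34, a38, a39, a7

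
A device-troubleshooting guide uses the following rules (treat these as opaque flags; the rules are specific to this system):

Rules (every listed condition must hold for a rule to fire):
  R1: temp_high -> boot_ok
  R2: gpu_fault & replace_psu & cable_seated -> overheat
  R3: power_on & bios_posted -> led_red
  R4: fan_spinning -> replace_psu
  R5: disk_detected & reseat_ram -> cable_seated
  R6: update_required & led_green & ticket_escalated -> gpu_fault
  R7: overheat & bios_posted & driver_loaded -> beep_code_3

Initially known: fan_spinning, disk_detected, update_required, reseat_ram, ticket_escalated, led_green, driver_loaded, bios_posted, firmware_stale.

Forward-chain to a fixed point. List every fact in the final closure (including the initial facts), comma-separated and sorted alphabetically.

Round 1: R4 [fan_spinning -> replace_psu]; R5 [disk_detected & reseat_ram -> cable_seated]; R6 [update_required & led_green & ticket_escalated -> gpu_fault]. New: replace_psu, cable_seated, gpu_fault.
Round 2: R2 [gpu_fault & replace_psu & cable_seated -> overheat]. New: overheat.
Round 3: R7 [overheat & bios_posted & driver_loaded -> beep_code_3]. New: beep_code_3.

beep_code_3, bios_posted, cable_seated, disk_detected, driver_loaded, fan_spinning, firmware_stale, gpu_fault, led_green, overheat, replace_psu, reseat_ram, ticket_escalated, update_required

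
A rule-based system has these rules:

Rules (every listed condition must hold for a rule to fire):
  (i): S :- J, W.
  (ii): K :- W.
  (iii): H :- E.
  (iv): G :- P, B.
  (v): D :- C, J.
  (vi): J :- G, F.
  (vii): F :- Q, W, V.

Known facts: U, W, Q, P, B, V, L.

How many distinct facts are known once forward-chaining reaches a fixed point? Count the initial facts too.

[1] (ii) [K :- W.]; (iv) [G :- P, B.]; (vii) [F :- Q, W, V.]. ⇒ new: K, G, F.
[2] (vi) [J :- G, F.]. ⇒ new: J.
[3] (i) [S :- J, W.]. ⇒ new: S.
Closure: {B, F, G, J, K, L, P, Q, S, U, V, W} — 12 facts.

12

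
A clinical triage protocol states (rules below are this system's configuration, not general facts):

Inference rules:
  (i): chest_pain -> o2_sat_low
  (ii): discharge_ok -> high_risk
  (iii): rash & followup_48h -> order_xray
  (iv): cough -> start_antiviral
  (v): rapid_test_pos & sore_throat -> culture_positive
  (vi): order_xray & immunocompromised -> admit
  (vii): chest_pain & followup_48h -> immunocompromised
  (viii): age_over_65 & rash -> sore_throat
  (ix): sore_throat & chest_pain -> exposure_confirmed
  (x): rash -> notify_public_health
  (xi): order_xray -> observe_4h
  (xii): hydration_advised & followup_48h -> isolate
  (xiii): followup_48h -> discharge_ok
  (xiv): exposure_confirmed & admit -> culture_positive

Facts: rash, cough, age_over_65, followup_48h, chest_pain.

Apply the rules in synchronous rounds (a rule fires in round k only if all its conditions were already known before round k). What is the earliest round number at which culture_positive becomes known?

[1] (i) [chest_pain -> o2_sat_low]; (iii) [rash & followup_48h -> order_xray]; (iv) [cough -> start_antiviral]; (vii) [chest_pain & followup_48h -> immunocompromised]; (viii) [age_over_65 & rash -> sore_throat]; (x) [rash -> notify_public_health]; (xiii) [followup_48h -> discharge_ok]. ⇒ new: o2_sat_low, order_xray, start_antiviral, immunocompromised, sore_throat, notify_public_health, discharge_ok.
[2] (ii) [discharge_ok -> high_risk]; (vi) [order_xray & immunocompromised -> admit]; (ix) [sore_throat & chest_pain -> exposure_confirmed]; (xi) [order_xray -> observe_4h]. ⇒ new: high_risk, admit, exposure_confirmed, observe_4h.
[3] (xiv) [exposure_confirmed & admit -> culture_positive]. ⇒ new: culture_positive.
culture_positive first appears in round 3.

3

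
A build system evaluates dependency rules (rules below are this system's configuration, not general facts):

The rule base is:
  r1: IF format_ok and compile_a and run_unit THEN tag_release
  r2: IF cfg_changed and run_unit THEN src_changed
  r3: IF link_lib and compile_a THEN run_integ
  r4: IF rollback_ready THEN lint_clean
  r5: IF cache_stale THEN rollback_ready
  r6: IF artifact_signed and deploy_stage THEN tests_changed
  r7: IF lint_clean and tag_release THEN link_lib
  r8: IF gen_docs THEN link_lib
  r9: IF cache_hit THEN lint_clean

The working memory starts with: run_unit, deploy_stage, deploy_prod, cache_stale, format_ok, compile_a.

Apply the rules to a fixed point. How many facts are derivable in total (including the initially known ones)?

Round 1: r1 [IF format_ok and compile_a and run_unit THEN tag_release]; r5 [IF cache_stale THEN rollback_ready]. Adds tag_release, rollback_ready.
Round 2: r4 [IF rollback_ready THEN lint_clean]. Adds lint_clean.
Round 3: r7 [IF lint_clean and tag_release THEN link_lib]. Adds link_lib.
Round 4: r3 [IF link_lib and compile_a THEN run_integ]. Adds run_integ.
Closure: {cache_stale, compile_a, deploy_prod, deploy_stage, format_ok, link_lib, lint_clean, rollback_ready, run_integ, run_unit, tag_release} — 11 facts.

11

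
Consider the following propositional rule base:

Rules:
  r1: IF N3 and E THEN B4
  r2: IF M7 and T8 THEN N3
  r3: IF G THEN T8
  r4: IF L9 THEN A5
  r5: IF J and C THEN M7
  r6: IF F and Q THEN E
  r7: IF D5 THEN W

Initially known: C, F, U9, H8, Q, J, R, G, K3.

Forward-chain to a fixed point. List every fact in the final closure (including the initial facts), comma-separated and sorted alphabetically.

B4, C, E, F, G, H8, J, K3, M7, N3, Q, R, T8, U9

[1] r3 [IF G THEN T8]; r5 [IF J and C THEN M7]; r6 [IF F and Q THEN E]. ⇒ new: T8, M7, E.
[2] r2 [IF M7 and T8 THEN N3]. ⇒ new: N3.
[3] r1 [IF N3 and E THEN B4]. ⇒ new: B4.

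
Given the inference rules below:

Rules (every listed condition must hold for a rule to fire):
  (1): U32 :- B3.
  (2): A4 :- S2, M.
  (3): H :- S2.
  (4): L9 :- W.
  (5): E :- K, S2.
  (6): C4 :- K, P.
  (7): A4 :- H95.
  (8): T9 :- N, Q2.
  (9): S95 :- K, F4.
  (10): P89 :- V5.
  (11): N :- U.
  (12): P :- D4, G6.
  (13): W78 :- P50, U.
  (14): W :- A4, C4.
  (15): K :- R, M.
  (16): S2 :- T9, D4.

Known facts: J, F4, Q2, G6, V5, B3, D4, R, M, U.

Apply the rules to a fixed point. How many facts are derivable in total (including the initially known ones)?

24

Round 1 — (1), (10), (11), (12), (15), derive U32, P89, N, P, K.
Round 2 — (6), (8), (9), derive C4, T9, S95.
Round 3 — (16), derive S2.
Round 4 — (2), (3), (5), derive A4, H, E.
Round 5 — (14), derive W.
Round 6 — (4), derive L9.
Closure: {A4, B3, C4, D4, E, F4, G6, H, J, K, L9, M, N, P, P89, Q2, R, S2, S95, T9, U, U32, V5, W} — 24 facts.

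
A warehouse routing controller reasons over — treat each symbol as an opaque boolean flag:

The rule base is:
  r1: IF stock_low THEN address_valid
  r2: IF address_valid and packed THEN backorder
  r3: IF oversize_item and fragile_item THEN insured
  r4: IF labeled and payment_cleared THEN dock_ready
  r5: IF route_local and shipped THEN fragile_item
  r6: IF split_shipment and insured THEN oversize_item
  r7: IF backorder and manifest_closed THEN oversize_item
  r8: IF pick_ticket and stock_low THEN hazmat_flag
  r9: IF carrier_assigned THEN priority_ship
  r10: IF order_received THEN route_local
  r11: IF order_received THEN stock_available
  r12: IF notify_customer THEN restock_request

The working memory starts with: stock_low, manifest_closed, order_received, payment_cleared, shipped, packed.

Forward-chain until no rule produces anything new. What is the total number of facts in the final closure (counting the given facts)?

Round 1 — r1, r10, r11, derive address_valid, route_local, stock_available.
Round 2 — r2, r5, derive backorder, fragile_item.
Round 3 — r7, derive oversize_item.
Round 4 — r3, derive insured.
Closure: {address_valid, backorder, fragile_item, insured, manifest_closed, order_received, oversize_item, packed, payment_cleared, route_local, shipped, stock_available, stock_low} — 13 facts.

13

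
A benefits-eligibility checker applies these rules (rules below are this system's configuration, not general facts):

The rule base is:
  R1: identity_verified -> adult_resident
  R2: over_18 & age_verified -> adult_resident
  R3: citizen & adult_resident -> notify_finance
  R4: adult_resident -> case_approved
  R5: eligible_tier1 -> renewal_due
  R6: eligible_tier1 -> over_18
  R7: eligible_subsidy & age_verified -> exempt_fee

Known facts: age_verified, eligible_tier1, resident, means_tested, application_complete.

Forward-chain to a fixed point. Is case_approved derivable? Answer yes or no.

yes

Round 1: R5 [eligible_tier1 -> renewal_due]; R6 [eligible_tier1 -> over_18]. New: renewal_due, over_18.
Round 2: R2 [over_18 & age_verified -> adult_resident]. New: adult_resident.
Round 3: R4 [adult_resident -> case_approved]. New: case_approved.
case_approved appears in round 3, so it is derivable.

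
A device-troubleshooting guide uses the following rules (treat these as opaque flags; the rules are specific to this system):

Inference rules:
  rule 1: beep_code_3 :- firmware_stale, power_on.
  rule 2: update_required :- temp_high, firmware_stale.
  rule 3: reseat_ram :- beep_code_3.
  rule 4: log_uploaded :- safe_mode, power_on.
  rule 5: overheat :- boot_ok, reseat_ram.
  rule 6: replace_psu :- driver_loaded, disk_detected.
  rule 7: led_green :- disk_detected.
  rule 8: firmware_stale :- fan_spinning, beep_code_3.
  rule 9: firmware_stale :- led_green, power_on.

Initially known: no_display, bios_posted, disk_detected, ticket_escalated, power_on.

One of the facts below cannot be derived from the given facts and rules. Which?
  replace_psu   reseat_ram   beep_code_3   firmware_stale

replace_psu

Round 1 fires rule 7, giving led_green.
Round 2 fires rule 9, giving firmware_stale.
Round 3 fires rule 1, giving beep_code_3.
Round 4 fires rule 3, giving reseat_ram.
Derived: firmware_stale (round 2), beep_code_3 (round 3), reseat_ram (round 4). replace_psu never appears in any round.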